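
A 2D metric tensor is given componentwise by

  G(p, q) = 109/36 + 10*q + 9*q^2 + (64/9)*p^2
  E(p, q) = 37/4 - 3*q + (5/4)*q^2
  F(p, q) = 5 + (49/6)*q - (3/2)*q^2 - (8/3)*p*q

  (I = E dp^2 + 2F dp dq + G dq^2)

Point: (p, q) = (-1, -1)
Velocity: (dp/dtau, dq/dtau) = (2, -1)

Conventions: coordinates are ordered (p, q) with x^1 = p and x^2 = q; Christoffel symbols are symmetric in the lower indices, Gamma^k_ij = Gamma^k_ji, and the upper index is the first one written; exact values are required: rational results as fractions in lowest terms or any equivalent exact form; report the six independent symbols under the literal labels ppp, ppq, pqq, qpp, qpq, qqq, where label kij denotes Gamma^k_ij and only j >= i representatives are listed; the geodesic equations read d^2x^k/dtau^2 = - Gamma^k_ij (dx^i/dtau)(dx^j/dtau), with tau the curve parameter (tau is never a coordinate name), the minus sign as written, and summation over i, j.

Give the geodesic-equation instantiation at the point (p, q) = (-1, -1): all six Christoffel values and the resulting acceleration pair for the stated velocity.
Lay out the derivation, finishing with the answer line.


E = 27/2, F = -22/3, G = 329/36 at the point
E_p = 0, E_q = -11/2, F_p = 8/3, F_q = 83/6, G_p = -128/9, G_q = -8
EG - F^2 = 5011/72;  g^inv = (72/5011) * [[329/36, 22/3], [22/3, 27/2]]
first-kind symbols [ij,l] = (1/2)(d_i g_jl + d_j g_il - d_l g_ij): [pp,p] = E_p/2 = 0, [pp,q] = F_p - E_q/2 = 65/12, [pq,p] = E_q/2 = -11/4, [pq,q] = G_p/2 = -64/9, [qq,p] = F_q - G_p/2 = 377/18, [qq,q] = G_q/2 = -4
Gamma^p_ij = (G*[ij,p] - F*[ij,q])/(EG - F^2), Gamma^q_ij = (E*[ij,q] - F*[ij,p])/(EG - F^2)
Gamma_ppp = 2860/5011, Gamma_ppq = -33385/30066, Gamma_pqq = 105025/45099, Gamma_qpp = 5265/5011, Gamma_qpq = -8364/5011, Gamma_qqq = 21512/15033
d^2p/dtau^2 = -(Gamma_ppp*(2)^2 + 2*Gamma_ppq*(2)*(-1) + Gamma_pqq*(-1)^2) = -408295/45099
d^2q/dtau^2 = -(Gamma_qpp*(2)^2 + 2*Gamma_qpq*(2)*(-1) + Gamma_qqq*(-1)^2) = -185060/15033

Answer: Gamma_ppp = 2860/5011, Gamma_ppq = -33385/30066, Gamma_pqq = 105025/45099, Gamma_qpp = 5265/5011, Gamma_qpq = -8364/5011, Gamma_qqq = 21512/15033; accelerations (d^2p/dtau^2, d^2q/dtau^2) = (-408295/45099, -185060/15033)


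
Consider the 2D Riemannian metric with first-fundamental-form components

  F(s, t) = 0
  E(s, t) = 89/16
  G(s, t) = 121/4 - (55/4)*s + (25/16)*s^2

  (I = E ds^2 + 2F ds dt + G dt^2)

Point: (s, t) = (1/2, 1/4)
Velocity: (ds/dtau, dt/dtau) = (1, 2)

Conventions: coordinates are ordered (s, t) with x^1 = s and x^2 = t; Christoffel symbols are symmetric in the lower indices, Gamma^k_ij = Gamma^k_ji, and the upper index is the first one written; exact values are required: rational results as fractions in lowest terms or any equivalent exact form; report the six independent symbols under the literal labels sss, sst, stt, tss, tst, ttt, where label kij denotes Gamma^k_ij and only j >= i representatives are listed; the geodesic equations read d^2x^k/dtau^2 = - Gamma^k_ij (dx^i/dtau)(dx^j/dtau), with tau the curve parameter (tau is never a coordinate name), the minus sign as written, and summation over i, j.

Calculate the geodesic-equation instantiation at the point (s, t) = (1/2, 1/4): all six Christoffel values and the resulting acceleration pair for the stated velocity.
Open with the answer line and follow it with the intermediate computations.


Answer: Gamma_sss = 0, Gamma_sst = 0, Gamma_stt = 195/178, Gamma_tss = 0, Gamma_tst = -10/39, Gamma_ttt = 0; accelerations (d^2s/dtau^2, d^2t/dtau^2) = (-390/89, 40/39)

E = 89/16, F = 0, G = 1521/64 at the point
E_s = 0, E_t = 0, F_s = 0, F_t = 0, G_s = -195/16, G_t = 0
EG - F^2 = 135369/1024;  g^inv = (1024/135369) * [[1521/64, 0], [0, 89/16]]
first-kind symbols [ij,l] = (1/2)(d_i g_jl + d_j g_il - d_l g_ij): [ss,s] = E_s/2 = 0, [ss,t] = F_s - E_t/2 = 0, [st,s] = E_t/2 = 0, [st,t] = G_s/2 = -195/32, [tt,s] = F_t - G_s/2 = 195/32, [tt,t] = G_t/2 = 0
Gamma^s_ij = (G*[ij,s] - F*[ij,t])/(EG - F^2), Gamma^t_ij = (E*[ij,t] - F*[ij,s])/(EG - F^2)
Gamma_sss = 0, Gamma_sst = 0, Gamma_stt = 195/178, Gamma_tss = 0, Gamma_tst = -10/39, Gamma_ttt = 0
d^2s/dtau^2 = -(Gamma_sss*(1)^2 + 2*Gamma_sst*(1)*(2) + Gamma_stt*(2)^2) = -390/89
d^2t/dtau^2 = -(Gamma_tss*(1)^2 + 2*Gamma_tst*(1)*(2) + Gamma_ttt*(2)^2) = 40/39


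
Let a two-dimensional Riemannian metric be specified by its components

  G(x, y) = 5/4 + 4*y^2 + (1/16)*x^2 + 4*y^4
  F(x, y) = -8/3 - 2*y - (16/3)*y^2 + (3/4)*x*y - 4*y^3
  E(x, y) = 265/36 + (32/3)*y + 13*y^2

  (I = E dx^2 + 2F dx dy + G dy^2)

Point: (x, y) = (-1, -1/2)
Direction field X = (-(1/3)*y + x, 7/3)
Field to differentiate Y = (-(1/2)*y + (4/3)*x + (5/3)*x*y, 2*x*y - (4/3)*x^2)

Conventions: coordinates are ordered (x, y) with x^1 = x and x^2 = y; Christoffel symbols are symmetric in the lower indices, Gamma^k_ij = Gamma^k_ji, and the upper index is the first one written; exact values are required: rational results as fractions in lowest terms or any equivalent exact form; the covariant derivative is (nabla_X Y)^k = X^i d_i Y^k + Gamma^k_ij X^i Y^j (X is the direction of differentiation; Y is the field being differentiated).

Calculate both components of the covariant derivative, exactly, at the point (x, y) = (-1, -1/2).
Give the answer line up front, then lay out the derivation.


Answer: (nabla_X Y)^x = -877729/186804, (nabla_X Y)^y = -22996/5189

E = 95/18, F = -17/8, G = 41/16 at the point
E_x = 0, E_y = -7/3, F_x = -3/8, F_y = -5/12, G_x = -1/8, G_y = -6
EG - F^2 = 5189/576;  g^inv = (576/5189) * [[41/16, 17/8], [17/8, 95/18]]
first-kind symbols [ij,l] = (1/2)(d_i g_jl + d_j g_il - d_l g_ij): [xx,x] = E_x/2 = 0, [xx,y] = F_x - E_y/2 = 19/24, [xy,x] = E_y/2 = -7/6, [xy,y] = G_x/2 = -1/16, [yy,x] = F_y - G_x/2 = -17/48, [yy,y] = G_y/2 = -3
Gamma^x_ij = (G*[ij,x] - F*[ij,y])/(EG - F^2), Gamma^y_ij = (E*[ij,y] - F*[ij,x])/(EG - F^2)
Gamma_xxx = 969/5189, Gamma_xxy = -3597/10378, Gamma_xyy = -16779/20756, Gamma_yxx = 7220/15567, Gamma_yxy = -1618/5189, Gamma_yyy = -19107/10378
X = (-5/6, 7/3), Y = (-1/4, -1/3) at the point


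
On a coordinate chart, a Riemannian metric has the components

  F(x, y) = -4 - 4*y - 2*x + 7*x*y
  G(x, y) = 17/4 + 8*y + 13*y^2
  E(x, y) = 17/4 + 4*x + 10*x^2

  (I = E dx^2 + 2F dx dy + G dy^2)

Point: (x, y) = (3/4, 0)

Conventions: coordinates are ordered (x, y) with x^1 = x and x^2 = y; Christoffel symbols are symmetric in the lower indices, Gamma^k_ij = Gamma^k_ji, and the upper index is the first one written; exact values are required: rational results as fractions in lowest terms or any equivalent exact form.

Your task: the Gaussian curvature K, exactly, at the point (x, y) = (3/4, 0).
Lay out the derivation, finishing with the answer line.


E = 103/8, F = -11/2, G = 17/4, EG - F^2 = 783/32 at the point
E_x = 19, E_y = 0, F_x = -2, F_y = 5/4, G_x = 0, G_y = 8
E_yy = 0, F_xy = 7, G_xx = 0
Brioschi: K = (det M1 - det M2) / (EG - F^2)^2 with the standard first/second-derivative matrices M1, M2.
M1 = [[-E_yy/2 + F_xy - G_xx/2, E_x/2, F_x - E_y/2], [F_y - G_x/2, E, F], [G_y/2, F, G]] = [[7, 19/2, -2], [5/4, 103/8, -11/2], [4, -11/2, 17/4]]; det M1 = 457/16
M2 = [[0, E_y/2, G_x/2], [E_y/2, E, F], [G_x/2, F, G]] = [[0, 0, 0], [0, 103/8, -11/2], [0, -11/2, 17/4]]; det M2 = 0
det M1 - det M2 = 457/16; K = 457/16 / (783/32)^2 = 29248/613089

Answer: K = 29248/613089


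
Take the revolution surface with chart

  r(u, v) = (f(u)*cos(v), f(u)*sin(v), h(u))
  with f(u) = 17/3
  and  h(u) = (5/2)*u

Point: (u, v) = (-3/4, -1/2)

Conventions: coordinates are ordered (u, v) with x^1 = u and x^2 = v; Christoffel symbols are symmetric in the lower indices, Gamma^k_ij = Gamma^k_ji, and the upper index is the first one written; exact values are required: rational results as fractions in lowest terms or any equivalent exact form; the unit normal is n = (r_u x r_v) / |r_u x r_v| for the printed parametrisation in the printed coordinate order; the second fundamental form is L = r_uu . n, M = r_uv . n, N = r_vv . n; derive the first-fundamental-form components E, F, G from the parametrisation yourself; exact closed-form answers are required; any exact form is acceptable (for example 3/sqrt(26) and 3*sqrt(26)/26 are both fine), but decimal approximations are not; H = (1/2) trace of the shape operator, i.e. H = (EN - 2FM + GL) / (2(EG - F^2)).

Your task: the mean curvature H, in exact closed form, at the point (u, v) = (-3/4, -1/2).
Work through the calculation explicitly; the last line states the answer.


f = 17/3, f' = 0, f'' = 0, h' = 5/2, h'' = 0
E = 25/4, F = 0, G = 289/9; answer radicand W^2 = 25/4
unnormalised second-form numerators: l = 0, m = 0, n = 85/6; L = l/sqrt(25/4), and similarly M = m/sqrt(W^2), N = n/sqrt(W^2)
H = (E*n - 2*F*m + G*l) / (2*(EG - F^2)*sqrt(W^2)); E*n - 2*F*m + G*l = 2125/24, EG - F^2 = 7225/36, so H = (15/68)/sqrt(25/4)

Answer: H = 3/34


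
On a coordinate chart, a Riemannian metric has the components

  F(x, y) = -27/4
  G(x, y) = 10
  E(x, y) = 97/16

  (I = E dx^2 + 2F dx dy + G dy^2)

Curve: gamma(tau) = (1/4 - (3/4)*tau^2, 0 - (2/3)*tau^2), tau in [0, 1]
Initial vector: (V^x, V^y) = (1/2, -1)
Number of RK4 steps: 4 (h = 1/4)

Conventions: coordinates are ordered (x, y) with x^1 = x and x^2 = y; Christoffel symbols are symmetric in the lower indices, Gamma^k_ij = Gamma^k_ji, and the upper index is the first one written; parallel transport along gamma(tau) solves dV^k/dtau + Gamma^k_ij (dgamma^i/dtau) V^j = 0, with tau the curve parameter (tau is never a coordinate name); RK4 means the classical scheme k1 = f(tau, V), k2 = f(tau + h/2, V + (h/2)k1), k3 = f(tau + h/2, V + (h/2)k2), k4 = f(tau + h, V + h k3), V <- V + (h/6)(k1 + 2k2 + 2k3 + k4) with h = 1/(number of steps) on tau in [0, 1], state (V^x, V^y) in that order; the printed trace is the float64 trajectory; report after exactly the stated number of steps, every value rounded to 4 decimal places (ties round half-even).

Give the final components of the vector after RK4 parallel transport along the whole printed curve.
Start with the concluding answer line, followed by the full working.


Answer: V^x = 0.5000, V^y = -1.0000

gamma'(tau) = (-(3/2)*tau, -(4/3)*tau); f(tau, V)^k = -Gamma^k_ij(gamma(tau)) gamma'^i(tau) V^j; h = 1/4; intermediate values shown to 6 dp
curve data and Christoffel symbols at the stage parameters:
  tau = 0.000000: gamma = (0.250000, 0.000000), gamma' = (0.000000, 0.000000); Gamma_xxx = 0.000000, Gamma_xxy = 0.000000, Gamma_xyy = 0.000000, Gamma_yxx = 0.000000, Gamma_yxy = 0.000000, Gamma_yyy = 0.000000
  tau = 0.125000: gamma = (0.238281, -0.010417), gamma' = (-0.187500, -0.166667); Gamma_xxx = 0.000000, Gamma_xxy = 0.000000, Gamma_xyy = 0.000000, Gamma_yxx = 0.000000, Gamma_yxy = 0.000000, Gamma_yyy = 0.000000
  tau = 0.250000: gamma = (0.203125, -0.041667), gamma' = (-0.375000, -0.333333); Gamma_xxx = 0.000000, Gamma_xxy = 0.000000, Gamma_xyy = 0.000000, Gamma_yxx = 0.000000, Gamma_yxy = 0.000000, Gamma_yyy = 0.000000
  tau = 0.375000: gamma = (0.144531, -0.093750), gamma' = (-0.562500, -0.500000); Gamma_xxx = 0.000000, Gamma_xxy = 0.000000, Gamma_xyy = 0.000000, Gamma_yxx = 0.000000, Gamma_yxy = 0.000000, Gamma_yyy = 0.000000
  tau = 0.500000: gamma = (0.062500, -0.166667), gamma' = (-0.750000, -0.666667); Gamma_xxx = 0.000000, Gamma_xxy = 0.000000, Gamma_xyy = 0.000000, Gamma_yxx = 0.000000, Gamma_yxy = 0.000000, Gamma_yyy = 0.000000
  tau = 0.625000: gamma = (-0.042969, -0.260417), gamma' = (-0.937500, -0.833333); Gamma_xxx = 0.000000, Gamma_xxy = 0.000000, Gamma_xyy = 0.000000, Gamma_yxx = 0.000000, Gamma_yxy = 0.000000, Gamma_yyy = 0.000000
  tau = 0.750000: gamma = (-0.171875, -0.375000), gamma' = (-1.125000, -1.000000); Gamma_xxx = 0.000000, Gamma_xxy = 0.000000, Gamma_xyy = 0.000000, Gamma_yxx = 0.000000, Gamma_yxy = 0.000000, Gamma_yyy = 0.000000
  tau = 0.875000: gamma = (-0.324219, -0.510417), gamma' = (-1.312500, -1.166667); Gamma_xxx = 0.000000, Gamma_xxy = 0.000000, Gamma_xyy = 0.000000, Gamma_yxx = 0.000000, Gamma_yxy = 0.000000, Gamma_yyy = 0.000000
  tau = 1.000000: gamma = (-0.500000, -0.666667), gamma' = (-1.500000, -1.333333); Gamma_xxx = 0.000000, Gamma_xxy = 0.000000, Gamma_xyy = 0.000000, Gamma_yxx = 0.000000, Gamma_yxy = 0.000000, Gamma_yyy = 0.000000
step 0: V^x = 0.5000, V^y = -1.0000
step 1: k1 = (0.000000, 0.000000), k2 = (0.000000, 0.000000), k3 = (0.000000, 0.000000), k4 = (0.000000, 0.000000); V <- V + (h/6)(k1 + 2k2 + 2k3 + k4): V^x = 0.5000, V^y = -1.0000
step 2: k1 = (0.000000, 0.000000), k2 = (0.000000, 0.000000), k3 = (0.000000, 0.000000), k4 = (0.000000, 0.000000); V <- V + (h/6)(k1 + 2k2 + 2k3 + k4): V^x = 0.5000, V^y = -1.0000
step 3: k1 = (0.000000, 0.000000), k2 = (0.000000, 0.000000), k3 = (0.000000, 0.000000), k4 = (0.000000, 0.000000); V <- V + (h/6)(k1 + 2k2 + 2k3 + k4): V^x = 0.5000, V^y = -1.0000
step 4: k1 = (0.000000, 0.000000), k2 = (0.000000, 0.000000), k3 = (0.000000, 0.000000), k4 = (0.000000, 0.000000); V <- V + (h/6)(k1 + 2k2 + 2k3 + k4): V^x = 0.5000, V^y = -1.0000


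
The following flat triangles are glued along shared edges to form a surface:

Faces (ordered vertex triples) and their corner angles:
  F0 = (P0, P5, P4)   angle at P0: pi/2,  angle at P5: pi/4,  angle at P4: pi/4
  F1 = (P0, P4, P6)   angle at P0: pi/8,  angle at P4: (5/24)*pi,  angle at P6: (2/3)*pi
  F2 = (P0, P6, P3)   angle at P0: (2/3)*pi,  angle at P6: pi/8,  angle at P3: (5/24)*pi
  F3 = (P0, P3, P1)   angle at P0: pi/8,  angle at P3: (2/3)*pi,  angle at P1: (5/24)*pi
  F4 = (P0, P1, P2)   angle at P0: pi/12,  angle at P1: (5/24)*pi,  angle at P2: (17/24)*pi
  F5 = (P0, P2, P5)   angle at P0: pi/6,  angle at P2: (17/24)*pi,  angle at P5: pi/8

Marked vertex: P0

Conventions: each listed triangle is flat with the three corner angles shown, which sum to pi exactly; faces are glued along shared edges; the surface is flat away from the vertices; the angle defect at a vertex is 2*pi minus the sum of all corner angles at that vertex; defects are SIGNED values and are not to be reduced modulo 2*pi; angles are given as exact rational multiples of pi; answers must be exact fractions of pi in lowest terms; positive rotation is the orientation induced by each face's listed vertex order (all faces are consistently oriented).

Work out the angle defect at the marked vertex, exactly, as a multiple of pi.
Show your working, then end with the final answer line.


Sum of corner angles at P0: (5/3)*pi
defect = 2*pi - (5/3)*pi

Answer: defect(P0) = pi/3


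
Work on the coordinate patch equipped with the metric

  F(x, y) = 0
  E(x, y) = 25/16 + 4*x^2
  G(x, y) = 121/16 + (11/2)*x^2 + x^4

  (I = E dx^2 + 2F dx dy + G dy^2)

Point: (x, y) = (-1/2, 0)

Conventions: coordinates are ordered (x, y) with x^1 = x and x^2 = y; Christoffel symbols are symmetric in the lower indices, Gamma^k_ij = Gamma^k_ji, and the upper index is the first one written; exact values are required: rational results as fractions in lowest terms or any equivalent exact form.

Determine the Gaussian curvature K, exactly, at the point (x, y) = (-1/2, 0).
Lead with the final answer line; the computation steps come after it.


Answer: K = -800/5043

E = 41/16, F = 0, G = 9, EG - F^2 = 369/16 at the point
E_x = -4, E_y = 0, F_x = 0, F_y = 0, G_x = -6, G_y = 0
E_yy = 0, F_xy = 0, G_xx = 14
Evaluate Brioschi's two determinant matrices M1, M2 and divide by (EG - F^2)^2.
M1 = [[-E_yy/2 + F_xy - G_xx/2, E_x/2, F_x - E_y/2], [F_y - G_x/2, E, F], [G_y/2, F, G]] = [[-7, -2, 0], [3, 41/16, 0], [0, 0, 9]]; det M1 = -1719/16
M2 = [[0, E_y/2, G_x/2], [E_y/2, E, F], [G_x/2, F, G]] = [[0, 0, -3], [0, 41/16, 0], [-3, 0, 9]]; det M2 = -369/16
det M1 - det M2 = -675/8; K = -675/8 / (369/16)^2 = -800/5043


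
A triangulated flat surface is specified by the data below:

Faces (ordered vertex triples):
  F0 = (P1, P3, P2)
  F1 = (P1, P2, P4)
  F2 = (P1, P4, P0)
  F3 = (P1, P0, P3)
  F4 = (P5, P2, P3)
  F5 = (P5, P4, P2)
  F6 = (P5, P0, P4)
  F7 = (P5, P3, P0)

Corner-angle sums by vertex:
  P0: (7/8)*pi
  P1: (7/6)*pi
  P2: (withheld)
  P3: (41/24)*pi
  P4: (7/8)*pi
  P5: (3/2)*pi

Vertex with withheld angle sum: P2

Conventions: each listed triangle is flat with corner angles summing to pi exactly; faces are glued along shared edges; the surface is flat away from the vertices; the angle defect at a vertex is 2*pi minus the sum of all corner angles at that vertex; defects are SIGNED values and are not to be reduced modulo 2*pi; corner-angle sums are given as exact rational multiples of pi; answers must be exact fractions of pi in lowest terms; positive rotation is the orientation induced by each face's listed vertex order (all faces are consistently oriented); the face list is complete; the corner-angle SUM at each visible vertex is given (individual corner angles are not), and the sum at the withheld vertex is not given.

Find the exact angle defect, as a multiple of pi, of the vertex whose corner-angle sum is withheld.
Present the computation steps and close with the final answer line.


V = 6, E = 12, F = 8; chi = V - E + F = 2
Gauss-Bonnet: total defect = 2*pi*chi = 4*pi; visible defects sum to (31/8)*pi

Answer: defect(P2) = pi/8


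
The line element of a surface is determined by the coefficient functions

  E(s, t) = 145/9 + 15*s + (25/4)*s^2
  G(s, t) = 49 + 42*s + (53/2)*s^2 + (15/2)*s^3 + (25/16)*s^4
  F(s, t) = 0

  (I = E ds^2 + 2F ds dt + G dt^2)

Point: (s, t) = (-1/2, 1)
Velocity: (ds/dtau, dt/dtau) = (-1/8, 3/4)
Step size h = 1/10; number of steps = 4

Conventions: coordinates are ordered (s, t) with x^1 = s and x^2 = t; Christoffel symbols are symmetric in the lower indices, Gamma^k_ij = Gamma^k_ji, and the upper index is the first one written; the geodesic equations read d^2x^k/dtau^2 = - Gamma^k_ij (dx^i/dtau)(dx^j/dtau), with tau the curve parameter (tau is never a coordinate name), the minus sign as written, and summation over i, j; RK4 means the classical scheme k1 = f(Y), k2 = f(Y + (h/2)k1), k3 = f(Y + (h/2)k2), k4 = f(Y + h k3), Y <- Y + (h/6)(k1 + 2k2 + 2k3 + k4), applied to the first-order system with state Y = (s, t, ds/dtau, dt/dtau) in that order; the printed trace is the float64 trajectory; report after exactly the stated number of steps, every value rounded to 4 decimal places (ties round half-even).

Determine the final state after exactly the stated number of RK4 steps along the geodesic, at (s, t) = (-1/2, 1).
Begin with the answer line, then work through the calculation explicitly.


Answer: s = -0.5051, t = 1.3018, ds/dtau = 0.0999, dt/dtau = 0.7523

f(Y) = (ds/dtau, dt/dtau, -Gamma^s_ij Y'^i Y'^j, -Gamma^t_ij Y'^i Y'^j) with the Gammas evaluated at the stage position; h = 0.100000; intermediate values shown to 6 dp
step 0: s = -0.5000, t = 1.0000, ds/dtau = -0.1250, dt/dtau = 0.7500
step 1:
  k1: at (s, t) = (-0.500000, 1.000000), (ds/dtau, dt/dtau) = (-0.125000, 0.750000); Gamma_sss = 0.430034, Gamma_sst = 0.000000, Gamma_stt = -0.999829, Gamma_tss = 0.000000, Gamma_tst = 0.301075, Gamma_ttt = 0.000000; k1 = (-0.125000, 0.750000, 0.555685, 0.056452)
  k2: at (s, t) = (-0.506250, 1.037500), (ds/dtau, dt/dtau) = (-0.097216, 0.752823); Gamma_sss = 0.428488, Gamma_sst = 0.000000, Gamma_stt = -0.994367, Gamma_tss = 0.000000, Gamma_tst = 0.298947, Gamma_ttt = 0.000000; k2 = (-0.097216, 0.752823, 0.559500, 0.043758)
  k3: at (s, t) = (-0.504861, 1.037641), (ds/dtau, dt/dtau) = (-0.097025, 0.752188); Gamma_sss = 0.428835, Gamma_sst = 0.000000, Gamma_stt = -0.995586, Gamma_tss = 0.000000, Gamma_tst = 0.299421, Gamma_ttt = 0.000000; k3 = (-0.097025, 0.752188, 0.559252, 0.043704)
  k4: at (s, t) = (-0.509703, 1.075219), (ds/dtau, dt/dtau) = (-0.069075, 0.754370); Gamma_sss = 0.427617, Gamma_sst = 0.000000, Gamma_stt = -0.991326, Gamma_tss = 0.000000, Gamma_tst = 0.297766, Gamma_ttt = 0.000000; k4 = (-0.069075, 0.754370, 0.562098, 0.031032)
  Y <- Y + (h/6)(k1 + 2k2 + 2k3 + k4): s = -0.5097, t = 1.0752, ds/dtau = -0.0691, dt/dtau = 0.7544
step 2:
  k1: at (s, t) = (-0.509709, 1.075240), (ds/dtau, dt/dtau) = (-0.069079, 0.754373); Gamma_sss = 0.427615, Gamma_sst = 0.000000, Gamma_stt = -0.991320, Gamma_tss = 0.000000, Gamma_tst = 0.297764, Gamma_ttt = 0.000000; k1 = (-0.069079, 0.754373, 0.562099, 0.031034)
  k2: at (s, t) = (-0.513163, 1.112959), (ds/dtau, dt/dtau) = (-0.040974, 0.755925); Gamma_sss = 0.426733, Gamma_sst = 0.000000, Gamma_stt = -0.988260, Gamma_tss = 0.000000, Gamma_tst = 0.296578, Gamma_ttt = 0.000000; k2 = (-0.040974, 0.755925, 0.563998, 0.018372)
  k3: at (s, t) = (-0.511758, 1.113036), (ds/dtau, dt/dtau) = (-0.040879, 0.755292); Gamma_sss = 0.427094, Gamma_sst = 0.000000, Gamma_stt = -0.989507, Gamma_tss = 0.000000, Gamma_tst = 0.297061, Gamma_ttt = 0.000000; k3 = (-0.040879, 0.755292, 0.563766, 0.018344)
  k4: at (s, t) = (-0.513797, 1.150769), (ds/dtau, dt/dtau) = (-0.012702, 0.756208); Gamma_sss = 0.426570, Gamma_sst = 0.000000, Gamma_stt = -0.987696, Gamma_tss = 0.000000, Gamma_tst = 0.296360, Gamma_ttt = 0.000000; k4 = (-0.012702, 0.756208, 0.564746, 0.005693)
  Y <- Y + (h/6)(k1 + 2k2 + 2k3 + k4): s = -0.5138, t = 1.1508, ds/dtau = -0.0127, dt/dtau = 0.7562
step 3:
  k1: at (s, t) = (-0.513801, 1.150790), (ds/dtau, dt/dtau) = (-0.012706, 0.756209); Gamma_sss = 0.426569, Gamma_sst = 0.000000, Gamma_stt = -0.987693, Gamma_tss = 0.000000, Gamma_tst = 0.296359, Gamma_ttt = 0.000000; k1 = (-0.012706, 0.756209, 0.564746, 0.005695)
  k2: at (s, t) = (-0.514436, 1.188601), (ds/dtau, dt/dtau) = (0.015532, 0.756494); Gamma_sss = 0.426405, Gamma_sst = 0.000000, Gamma_stt = -0.987128, Gamma_tss = 0.000000, Gamma_tst = 0.296140, Gamma_ttt = 0.000000; k2 = (0.015532, 0.756494, 0.564814, -0.006959)
  k3: at (s, t) = (-0.513024, 1.188615), (ds/dtau, dt/dtau) = (0.015535, 0.755861); Gamma_sss = 0.426769, Gamma_sst = 0.000000, Gamma_stt = -0.988383, Gamma_tss = 0.000000, Gamma_tst = 0.296626, Gamma_ttt = 0.000000; k3 = (0.015535, 0.755861, 0.564587, -0.006966)
  k4: at (s, t) = (-0.512247, 1.226376), (ds/dtau, dt/dtau) = (0.043753, 0.755513); Gamma_sss = 0.426968, Gamma_sst = 0.000000, Gamma_stt = -0.989073, Gamma_tss = 0.000000, Gamma_tst = 0.296893, Gamma_ttt = 0.000000; k4 = (0.043753, 0.755513, 0.563745, -0.019628)
  Y <- Y + (h/6)(k1 + 2k2 + 2k3 + k4): s = -0.5122, t = 1.2264, ds/dtau = 0.0437, dt/dtau = 0.7555
step 4:
  k1: at (s, t) = (-0.512248, 1.226397), (ds/dtau, dt/dtau) = (0.043749, 0.755513); Gamma_sss = 0.426968, Gamma_sst = 0.000000, Gamma_stt = -0.989073, Gamma_tss = 0.000000, Gamma_tst = 0.296893, Gamma_ttt = 0.000000; k1 = (0.043749, 0.755513, 0.563745, -0.019626)
  k2: at (s, t) = (-0.510060, 1.264173), (ds/dtau, dt/dtau) = (0.071936, 0.754532); Gamma_sss = 0.427526, Gamma_sst = 0.000000, Gamma_stt = -0.991010, Gamma_tss = 0.000000, Gamma_tst = 0.297643, Gamma_ttt = 0.000000; k2 = (0.071936, 0.754532, 0.561987, -0.032311)
  k3: at (s, t) = (-0.508651, 1.264124), (ds/dtau, dt/dtau) = (0.071849, 0.753897); Gamma_sss = 0.427884, Gamma_sst = 0.000000, Gamma_stt = -0.992254, Gamma_tss = 0.000000, Gamma_tst = 0.298126, Gamma_ttt = 0.000000; k3 = (0.071849, 0.753897, 0.561750, -0.032297)
  k4: at (s, t) = (-0.505063, 1.301787), (ds/dtau, dt/dtau) = (0.099924, 0.752283); Gamma_sss = 0.428784, Gamma_sst = 0.000000, Gamma_stt = -0.995409, Gamma_tss = 0.000000, Gamma_tst = 0.299352, Gamma_ttt = 0.000000; k4 = (0.099924, 0.752283, 0.559051, -0.045005)
  Y <- Y + (h/6)(k1 + 2k2 + 2k3 + k4): s = -0.5051, t = 1.3018, ds/dtau = 0.0999, dt/dtau = 0.7523


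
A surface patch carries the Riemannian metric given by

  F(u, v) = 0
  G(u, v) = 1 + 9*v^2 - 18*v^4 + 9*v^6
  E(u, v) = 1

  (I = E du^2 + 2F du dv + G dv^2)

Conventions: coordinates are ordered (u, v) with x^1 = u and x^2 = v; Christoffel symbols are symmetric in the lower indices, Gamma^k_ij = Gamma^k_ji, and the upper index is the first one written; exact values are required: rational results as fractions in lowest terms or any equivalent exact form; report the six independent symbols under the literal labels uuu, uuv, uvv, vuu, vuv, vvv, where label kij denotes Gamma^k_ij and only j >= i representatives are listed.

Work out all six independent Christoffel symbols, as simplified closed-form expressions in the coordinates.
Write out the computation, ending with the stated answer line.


E = 1; F = 0; G = 1 + 9*v^2 - 18*v^4 + 9*v^6
Gamma^k_ij = (1/2) g^{kl} (d_i g_jl + d_j g_il - d_l g_ij), with g^inv = (1/(EG-F^2)) [[G, -F], [-F, E]]
first partials: E_u = 0, E_v = 0, F_u = 0, F_v = 0, G_u = 0, G_v = 18*v - 72*v^3 + 54*v^5
D = EG - F^2 = 1 + 9*v^2 - 18*v^4 + 9*v^6
expanded: Gamma^u_uu = (G E_u - 2F F_u + F E_v)/(2D), Gamma^u_uv = (G E_v - F G_u)/(2D), Gamma^u_vv = (2G F_v - G G_u - F G_v)/(2D), Gamma^v_uu = (2E F_u - E E_v - F E_u)/(2D), Gamma^v_uv = (E G_u - F E_v)/(2D), Gamma^v_vv = (E G_v - 2F F_v + F G_u)/(2D); substitute and cancel common factors

Answer: Gamma_uuu = 0, Gamma_uuv = 0, Gamma_uvv = 0, Gamma_vuu = 0, Gamma_vuv = 0, Gamma_vvv = (27*v^5 - 36*v^3 + 9*v)/(9*v^6 - 18*v^4 + 9*v^2 + 1)


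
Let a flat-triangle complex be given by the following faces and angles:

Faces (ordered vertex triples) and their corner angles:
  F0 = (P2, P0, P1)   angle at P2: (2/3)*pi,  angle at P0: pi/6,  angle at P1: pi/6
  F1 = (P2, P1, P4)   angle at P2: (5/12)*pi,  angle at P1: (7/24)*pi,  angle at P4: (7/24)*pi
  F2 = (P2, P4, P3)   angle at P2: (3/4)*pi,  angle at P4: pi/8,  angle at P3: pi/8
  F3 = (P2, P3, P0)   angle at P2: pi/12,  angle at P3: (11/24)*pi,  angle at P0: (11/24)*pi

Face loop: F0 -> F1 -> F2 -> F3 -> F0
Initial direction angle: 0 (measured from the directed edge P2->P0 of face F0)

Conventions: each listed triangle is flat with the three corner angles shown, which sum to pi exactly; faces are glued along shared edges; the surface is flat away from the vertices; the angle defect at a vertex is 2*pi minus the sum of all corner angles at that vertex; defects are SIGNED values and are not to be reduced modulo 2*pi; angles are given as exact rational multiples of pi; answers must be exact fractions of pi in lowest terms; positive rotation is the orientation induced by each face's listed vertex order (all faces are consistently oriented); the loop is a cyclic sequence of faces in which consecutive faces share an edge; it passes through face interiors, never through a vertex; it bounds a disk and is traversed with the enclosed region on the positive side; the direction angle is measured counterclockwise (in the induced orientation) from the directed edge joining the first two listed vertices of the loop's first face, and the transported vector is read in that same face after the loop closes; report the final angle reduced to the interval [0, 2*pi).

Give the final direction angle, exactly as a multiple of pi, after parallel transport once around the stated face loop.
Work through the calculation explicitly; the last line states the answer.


enclosed vertex P2: corner angles sum to (23/12)*pi, defect = 2*pi - (23/12)*pi = pi/12
by Gauss-Bonnet the loop rotates the vector by the enclosed defect sum (positive orientation, mod 2*pi)
final angle = 0 + pi/12 = pi/12 (mod 2*pi)

Answer: final direction angle = pi/12


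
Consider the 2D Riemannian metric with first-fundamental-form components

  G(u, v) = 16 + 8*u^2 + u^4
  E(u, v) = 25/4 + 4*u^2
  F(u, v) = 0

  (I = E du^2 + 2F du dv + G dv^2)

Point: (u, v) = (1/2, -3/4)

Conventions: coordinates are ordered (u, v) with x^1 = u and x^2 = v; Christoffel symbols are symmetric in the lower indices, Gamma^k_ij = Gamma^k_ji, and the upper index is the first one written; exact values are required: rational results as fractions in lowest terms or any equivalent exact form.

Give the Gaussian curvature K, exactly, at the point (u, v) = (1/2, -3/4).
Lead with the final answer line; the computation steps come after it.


Answer: K = -800/14297

E = 29/4, F = 0, G = 289/16, EG - F^2 = 8381/64 at the point
E_u = 4, E_v = 0, F_u = 0, F_v = 0, G_u = 17/2, G_v = 0
E_vv = 0, F_uv = 0, G_uu = 19
Using the Brioschi determinant formula for K from the metric derivatives:
M1 = [[-E_vv/2 + F_uv - G_uu/2, E_u/2, F_u - E_v/2], [F_v - G_u/2, E, F], [G_v/2, F, G]] = [[-19/2, 2, 0], [-17/4, 29/4, 0], [0, 0, 289/16]]; det M1 = -139587/128
M2 = [[0, E_v/2, G_u/2], [E_v/2, E, F], [G_u/2, F, G]] = [[0, 0, 17/4], [0, 29/4, 0], [17/4, 0, 289/16]]; det M2 = -8381/64
det M1 - det M2 = -122825/128; K = -122825/128 / (8381/64)^2 = -800/14297


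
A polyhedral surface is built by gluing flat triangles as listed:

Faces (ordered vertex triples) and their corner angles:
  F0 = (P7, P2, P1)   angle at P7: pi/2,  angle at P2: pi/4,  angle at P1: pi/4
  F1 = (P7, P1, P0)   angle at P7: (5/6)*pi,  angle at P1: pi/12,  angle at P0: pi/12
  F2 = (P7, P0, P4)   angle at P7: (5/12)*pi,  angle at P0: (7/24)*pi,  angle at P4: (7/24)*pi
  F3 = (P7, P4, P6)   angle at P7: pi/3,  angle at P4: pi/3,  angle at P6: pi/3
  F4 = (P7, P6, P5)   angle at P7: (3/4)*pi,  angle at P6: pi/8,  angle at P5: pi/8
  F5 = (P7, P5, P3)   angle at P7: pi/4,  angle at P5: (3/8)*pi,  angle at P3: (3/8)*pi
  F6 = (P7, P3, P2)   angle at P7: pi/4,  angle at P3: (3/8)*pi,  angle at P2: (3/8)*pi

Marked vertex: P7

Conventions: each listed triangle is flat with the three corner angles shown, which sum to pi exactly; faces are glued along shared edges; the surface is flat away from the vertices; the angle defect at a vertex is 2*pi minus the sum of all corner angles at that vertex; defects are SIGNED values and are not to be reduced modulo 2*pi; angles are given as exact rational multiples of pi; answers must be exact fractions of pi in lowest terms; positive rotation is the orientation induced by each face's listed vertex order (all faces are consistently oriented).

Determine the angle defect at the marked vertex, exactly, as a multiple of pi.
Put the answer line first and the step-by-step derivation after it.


Answer: defect(P7) = (-4/3)*pi

Sum of corner angles at P7: (10/3)*pi
defect = 2*pi - (10/3)*pi


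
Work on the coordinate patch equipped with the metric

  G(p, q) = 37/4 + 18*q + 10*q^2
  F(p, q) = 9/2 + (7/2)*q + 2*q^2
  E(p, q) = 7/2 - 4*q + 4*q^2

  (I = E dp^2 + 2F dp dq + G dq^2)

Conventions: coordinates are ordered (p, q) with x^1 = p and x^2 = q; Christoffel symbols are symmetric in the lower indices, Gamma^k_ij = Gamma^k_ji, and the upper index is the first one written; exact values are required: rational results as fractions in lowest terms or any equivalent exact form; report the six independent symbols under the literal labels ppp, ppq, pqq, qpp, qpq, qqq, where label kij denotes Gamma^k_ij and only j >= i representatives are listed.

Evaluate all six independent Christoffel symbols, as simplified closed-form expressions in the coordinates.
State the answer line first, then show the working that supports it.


Answer: Gamma_ppp = (64*q^3 + 80*q^2 + 88*q - 72)/(288*q^4 + 144*q^3 - 242*q^2 - 44*q + 97), Gamma_ppq = (320*q^3 + 416*q^2 + 8*q - 148)/(288*q^4 + 144*q^3 - 242*q^2 - 44*q + 97), Gamma_pqq = (160*q^3 + 432*q^2 + 188*q - 65)/(288*q^4 + 144*q^3 - 242*q^2 - 44*q + 97), Gamma_qpp = (-128*q^3 + 192*q^2 - 176*q + 56)/(288*q^4 + 144*q^3 - 242*q^2 - 44*q + 97), Gamma_qpq = (-64*q^3 - 80*q^2 - 88*q + 72)/(288*q^4 + 144*q^3 - 242*q^2 - 44*q + 97), Gamma_qqq = (256*q^3 - 200*q^2 - 250*q + 126)/(288*q^4 + 144*q^3 - 242*q^2 - 44*q + 97)

E = 7/2 - 4*q + 4*q^2; F = 9/2 + (7/2)*q + 2*q^2; G = 37/4 + 18*q + 10*q^2
Gamma^k_ij = (1/2) g^{kl} (d_i g_jl + d_j g_il - d_l g_ij), with g^inv = (1/(EG-F^2)) [[G, -F], [-F, E]]
first partials: E_p = 0, E_q = -4 + 8*q, F_p = 0, F_q = 7/2 + 4*q, G_p = 0, G_q = 18 + 20*q
D = EG - F^2 = 97/8 - (11/2)*q - (121/4)*q^2 + 18*q^3 + 36*q^4
expanded: Gamma^p_pp = (G E_p - 2F F_p + F E_q)/(2D), Gamma^p_pq = (G E_q - F G_p)/(2D), Gamma^p_qq = (2G F_q - G G_p - F G_q)/(2D), Gamma^q_pp = (2E F_p - E E_q - F E_p)/(2D), Gamma^q_pq = (E G_p - F E_q)/(2D), Gamma^q_qq = (E G_q - 2F F_q + F G_p)/(2D); substitute and cancel common factors


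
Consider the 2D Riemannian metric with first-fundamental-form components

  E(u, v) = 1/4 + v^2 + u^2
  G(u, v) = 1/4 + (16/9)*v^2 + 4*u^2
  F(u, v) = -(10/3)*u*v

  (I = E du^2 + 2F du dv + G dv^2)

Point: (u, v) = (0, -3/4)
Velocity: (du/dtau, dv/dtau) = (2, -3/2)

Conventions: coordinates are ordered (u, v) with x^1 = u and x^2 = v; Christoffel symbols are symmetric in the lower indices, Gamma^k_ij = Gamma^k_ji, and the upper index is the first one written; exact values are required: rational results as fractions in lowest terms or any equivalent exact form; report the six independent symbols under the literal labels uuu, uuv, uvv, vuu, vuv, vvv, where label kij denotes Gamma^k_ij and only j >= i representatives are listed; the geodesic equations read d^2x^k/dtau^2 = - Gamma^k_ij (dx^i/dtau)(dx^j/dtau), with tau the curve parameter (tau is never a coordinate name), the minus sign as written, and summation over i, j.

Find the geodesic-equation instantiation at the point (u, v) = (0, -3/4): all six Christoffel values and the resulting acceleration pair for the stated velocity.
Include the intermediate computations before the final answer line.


E = 13/16, F = 0, G = 5/4 at the point
E_u = 0, E_v = -3/2, F_u = 5/2, F_v = 0, G_u = 0, G_v = -8/3
EG - F^2 = 65/64;  g^inv = (64/65) * [[5/4, 0], [0, 13/16]]
first-kind symbols [ij,l] = (1/2)(d_i g_jl + d_j g_il - d_l g_ij): [uu,u] = E_u/2 = 0, [uu,v] = F_u - E_v/2 = 13/4, [uv,u] = E_v/2 = -3/4, [uv,v] = G_u/2 = 0, [vv,u] = F_v - G_u/2 = 0, [vv,v] = G_v/2 = -4/3
Gamma^u_ij = (G*[ij,u] - F*[ij,v])/(EG - F^2), Gamma^v_ij = (E*[ij,v] - F*[ij,u])/(EG - F^2)
Gamma_uuu = 0, Gamma_uuv = -12/13, Gamma_uvv = 0, Gamma_vuu = 13/5, Gamma_vuv = 0, Gamma_vvv = -16/15
d^2u/dtau^2 = -(Gamma_uuu*(2)^2 + 2*Gamma_uuv*(2)*(-3/2) + Gamma_uvv*(-3/2)^2) = -72/13
d^2v/dtau^2 = -(Gamma_vuu*(2)^2 + 2*Gamma_vuv*(2)*(-3/2) + Gamma_vvv*(-3/2)^2) = -8

Answer: Gamma_uuu = 0, Gamma_uuv = -12/13, Gamma_uvv = 0, Gamma_vuu = 13/5, Gamma_vuv = 0, Gamma_vvv = -16/15; accelerations (d^2u/dtau^2, d^2v/dtau^2) = (-72/13, -8)


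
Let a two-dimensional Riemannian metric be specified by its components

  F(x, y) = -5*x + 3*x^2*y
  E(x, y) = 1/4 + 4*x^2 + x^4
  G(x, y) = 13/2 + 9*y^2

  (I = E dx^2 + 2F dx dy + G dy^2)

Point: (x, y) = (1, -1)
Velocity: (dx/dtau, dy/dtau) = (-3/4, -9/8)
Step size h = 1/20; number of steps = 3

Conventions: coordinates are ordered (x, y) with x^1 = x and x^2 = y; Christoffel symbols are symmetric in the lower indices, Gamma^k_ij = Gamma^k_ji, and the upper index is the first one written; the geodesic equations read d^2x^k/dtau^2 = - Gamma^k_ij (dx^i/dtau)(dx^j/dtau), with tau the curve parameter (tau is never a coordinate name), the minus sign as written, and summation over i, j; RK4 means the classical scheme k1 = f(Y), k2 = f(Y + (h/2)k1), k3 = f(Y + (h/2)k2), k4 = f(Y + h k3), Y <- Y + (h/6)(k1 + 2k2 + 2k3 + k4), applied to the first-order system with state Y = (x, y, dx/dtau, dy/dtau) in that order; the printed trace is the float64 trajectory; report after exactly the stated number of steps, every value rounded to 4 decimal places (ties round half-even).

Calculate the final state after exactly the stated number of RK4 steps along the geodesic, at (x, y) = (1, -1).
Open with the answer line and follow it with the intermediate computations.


Answer: x = 0.9030, y = -1.1508, dx/dtau = -0.5614, dy/dtau = -0.9096

f(Y) = (dx/dtau, dy/dtau, -Gamma^x_ij Y'^i Y'^j, -Gamma^y_ij Y'^i Y'^j) with the Gammas evaluated at the stage position; h = 0.050000; intermediate values shown to 6 dp
step 0: x = 1.0000, y = -1.0000, dx/dtau = -0.7500, dy/dtau = -1.1250
step 1:
  k1: at (x, y) = (1.000000, -1.000000), (dx/dtau, dy/dtau) = (-0.750000, -1.125000); Gamma_xxx = 0.287770, Gamma_xxy = 0.000000, Gamma_xyy = -1.467626, Gamma_yxx = -0.561151, Gamma_yxy = 0.000000, Gamma_yyy = -1.338129; k1 = (-0.750000, -1.125000, 1.695594, 2.009218)
  k2: at (x, y) = (0.981250, -1.028125), (dx/dtau, dy/dtau) = (-0.707610, -1.074770); Gamma_xxx = 0.327547, Gamma_xxy = 0.000000, Gamma_xyy = -1.439759, Gamma_yxx = -0.529140, Gamma_yxy = 0.000000, Gamma_yyy = -1.285971; k2 = (-0.707610, -1.074770, 1.499101, 1.750410)
  k3: at (x, y) = (0.982310, -1.026869), (dx/dtau, dy/dtau) = (-0.712522, -1.081240); Gamma_xxx = 0.325573, Gamma_xxy = 0.000000, Gamma_xyy = -1.440870, Gamma_yxx = -0.530662, Gamma_yxy = 0.000000, Gamma_yyy = -1.288408; k3 = (-0.712522, -1.081240, 1.519202, 1.775662)
  k4: at (x, y) = (0.964374, -1.054062), (dx/dtau, dy/dtau) = (-0.674040, -1.036217); Gamma_xxx = 0.362979, Gamma_xxy = 0.000000, Gamma_xyy = -1.414737, Gamma_yxx = -0.501917, Gamma_yxy = 0.000000, Gamma_yyy = -1.240578; k4 = (-0.674040, -1.036217, 1.354155, 1.560101)
  Y <- Y + (h/6)(k1 + 2k2 + 2k3 + k4): x = 0.9645, y = -1.0539, dx/dtau = -0.6743, dy/dtau = -1.0365
step 2:
  k1: at (x, y) = (0.964464, -1.053944), (dx/dtau, dy/dtau) = (-0.674280, -1.036488); Gamma_xxx = 0.362806, Gamma_xxy = 0.000000, Gamma_xyy = -1.414842, Gamma_yxx = -0.502045, Gamma_yxy = 0.000000, Gamma_yyy = -1.240789; k1 = (-0.674280, -1.036488, 1.355023, 1.561245)
  k2: at (x, y) = (0.947607, -1.079856), (dx/dtau, dy/dtau) = (-0.640405, -0.997457); Gamma_xxx = 0.397429, Gamma_xxy = 0.000000, Gamma_xyy = -1.390877, Gamma_yxx = -0.476647, Gamma_yxy = 0.000000, Gamma_yyy = -1.197707; k2 = (-0.640405, -0.997457, 1.220818, 1.387104)
  k3: at (x, y) = (0.948454, -1.078880), (dx/dtau, dy/dtau) = (-0.643760, -1.001810); Gamma_xxx = 0.395926, Gamma_xxy = 0.000000, Gamma_xyy = -1.391645, Gamma_yxx = -0.477694, Gamma_yxy = 0.000000, Gamma_yyy = -1.199431; k3 = (-0.643760, -1.001810, 1.232606, 1.401746)
  k4: at (x, y) = (0.932276, -1.104034), (dx/dtau, dy/dtau) = (-0.612650, -0.966400); Gamma_xxx = 0.428680, Gamma_xxy = 0.000000, Gamma_xyy = -1.369334, Gamma_yxx = -0.454683, Gamma_yxy = 0.000000, Gamma_yyy = -1.159768; k4 = (-0.612650, -0.966400, 1.117961, 1.253802)
  Y <- Y + (h/6)(k1 + 2k2 + 2k3 + k4): x = 0.9323, y = -1.1040, dx/dtau = -0.6128, dy/dtau = -0.9665
step 3:
  k1: at (x, y) = (0.932337, -1.103955), (dx/dtau, dy/dtau) = (-0.612782, -0.966548); Gamma_xxx = 0.428569, Gamma_xxy = 0.000000, Gamma_xyy = -1.369397, Gamma_yxx = -0.454758, Gamma_yxy = 0.000000, Gamma_yyy = -1.159895; k1 = (-0.612782, -0.966548, 1.118383, 1.254354)
  k2: at (x, y) = (0.917017, -1.128119), (dx/dtau, dy/dtau) = (-0.584822, -0.935189); Gamma_xxx = 0.459217, Gamma_xxy = 0.000000, Gamma_xyy = -1.348907, Gamma_yxx = -0.434143, Gamma_yxy = 0.000000, Gamma_yyy = -1.123818; k2 = (-0.584822, -0.935189, 1.022666, 1.131352)
  k3: at (x, y) = (0.917716, -1.127335), (dx/dtau, dy/dtau) = (-0.587215, -0.938264); Gamma_xxx = 0.458024, Gamma_xxy = 0.000000, Gamma_xyy = -1.349440, Gamma_yxx = -0.434896, Gamma_yxy = 0.000000, Gamma_yyy = -1.125083; k3 = (-0.587215, -0.938264, 1.030030, 1.140417)
  k4: at (x, y) = (0.902976, -1.150869), (dx/dtau, dy/dtau) = (-0.561280, -0.909527); Gamma_xxx = 0.487193, Gamma_xxy = 0.000000, Gamma_xyy = -1.330371, Gamma_yxx = -0.416064, Gamma_yxy = 0.000000, Gamma_yyy = -1.091690; k4 = (-0.561280, -0.909527, 0.947053, 1.034165)
  Y <- Y + (h/6)(k1 + 2k2 + 2k3 + k4): x = 0.9030, y = -1.1508, dx/dtau = -0.5614, dy/dtau = -0.9096


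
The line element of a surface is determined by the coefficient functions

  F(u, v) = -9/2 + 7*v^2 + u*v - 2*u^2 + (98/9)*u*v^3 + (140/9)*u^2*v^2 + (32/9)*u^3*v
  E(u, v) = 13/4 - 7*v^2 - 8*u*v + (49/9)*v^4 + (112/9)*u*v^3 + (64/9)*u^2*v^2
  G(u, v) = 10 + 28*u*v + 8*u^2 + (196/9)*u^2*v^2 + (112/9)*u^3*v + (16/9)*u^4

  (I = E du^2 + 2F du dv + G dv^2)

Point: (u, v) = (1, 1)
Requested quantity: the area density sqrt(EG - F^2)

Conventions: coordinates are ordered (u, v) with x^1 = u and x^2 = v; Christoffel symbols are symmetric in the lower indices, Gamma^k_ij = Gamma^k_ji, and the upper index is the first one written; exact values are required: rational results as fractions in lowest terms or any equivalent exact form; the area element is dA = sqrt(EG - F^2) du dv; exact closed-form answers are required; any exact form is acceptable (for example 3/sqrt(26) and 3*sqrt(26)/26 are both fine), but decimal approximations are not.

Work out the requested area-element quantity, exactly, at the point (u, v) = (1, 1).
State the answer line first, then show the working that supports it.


Answer: sqrt(EG - F^2) = sqrt(377)/2

E = 53/4, F = 63/2, G = 82; EG - F^2 = 377/4


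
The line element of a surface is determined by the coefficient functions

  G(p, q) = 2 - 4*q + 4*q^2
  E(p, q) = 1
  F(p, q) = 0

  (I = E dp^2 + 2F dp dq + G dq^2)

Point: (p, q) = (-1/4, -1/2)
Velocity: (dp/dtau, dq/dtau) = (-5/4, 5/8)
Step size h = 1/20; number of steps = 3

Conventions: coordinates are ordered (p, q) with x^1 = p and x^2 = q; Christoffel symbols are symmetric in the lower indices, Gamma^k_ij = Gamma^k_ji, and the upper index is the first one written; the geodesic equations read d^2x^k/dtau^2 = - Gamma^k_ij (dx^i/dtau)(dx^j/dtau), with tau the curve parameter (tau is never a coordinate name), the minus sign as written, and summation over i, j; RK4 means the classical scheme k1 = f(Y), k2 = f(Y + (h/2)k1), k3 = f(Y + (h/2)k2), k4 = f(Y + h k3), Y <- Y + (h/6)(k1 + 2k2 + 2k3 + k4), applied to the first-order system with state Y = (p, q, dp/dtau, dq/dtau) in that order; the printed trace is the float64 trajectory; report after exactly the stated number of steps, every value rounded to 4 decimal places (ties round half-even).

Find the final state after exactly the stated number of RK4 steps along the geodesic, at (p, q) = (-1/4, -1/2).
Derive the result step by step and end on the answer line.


f(Y) = (dp/dtau, dq/dtau, -Gamma^p_ij Y'^i Y'^j, -Gamma^q_ij Y'^i Y'^j) with the Gammas evaluated at the stage position; h = 0.050000; intermediate values shown to 6 dp
step 0: p = -0.2500, q = -0.5000, dp/dtau = -1.2500, dq/dtau = 0.6250
step 1:
  k1: at (p, q) = (-0.250000, -0.500000), (dp/dtau, dq/dtau) = (-1.250000, 0.625000); Gamma_ppp = 0.000000, Gamma_ppq = 0.000000, Gamma_pqq = 0.000000, Gamma_qpp = 0.000000, Gamma_qpq = 0.000000, Gamma_qqq = -0.800000; k1 = (-1.250000, 0.625000, 0.000000, 0.312500)
  k2: at (p, q) = (-0.281250, -0.484375), (dp/dtau, dq/dtau) = (-1.250000, 0.632812); Gamma_ppp = 0.000000, Gamma_ppq = 0.000000, Gamma_pqq = 0.000000, Gamma_qpp = 0.000000, Gamma_qpq = 0.000000, Gamma_qqq = -0.807531; k2 = (-1.250000, 0.632812, 0.000000, 0.323377)
  k3: at (p, q) = (-0.281250, -0.484180), (dp/dtau, dq/dtau) = (-1.250000, 0.633084); Gamma_ppp = 0.000000, Gamma_ppq = 0.000000, Gamma_pqq = 0.000000, Gamma_qpp = 0.000000, Gamma_qpq = 0.000000, Gamma_qqq = -0.807625; k3 = (-1.250000, 0.633084, 0.000000, 0.323693)
  k4: at (p, q) = (-0.312500, -0.468346), (dp/dtau, dq/dtau) = (-1.250000, 0.641185); Gamma_ppp = 0.000000, Gamma_ppq = 0.000000, Gamma_pqq = 0.000000, Gamma_qpp = 0.000000, Gamma_qpq = 0.000000, Gamma_qqq = -0.815316; k4 = (-1.250000, 0.641185, 0.000000, 0.335191)
  Y <- Y + (h/6)(k1 + 2k2 + 2k3 + k4): p = -0.3125, q = -0.4684, dp/dtau = -1.2500, dq/dtau = 0.6412
step 2:
  k1: at (p, q) = (-0.312500, -0.468350), (dp/dtau, dq/dtau) = (-1.250000, 0.641182); Gamma_ppp = 0.000000, Gamma_ppq = 0.000000, Gamma_pqq = 0.000000, Gamma_qpp = 0.000000, Gamma_qpq = 0.000000, Gamma_qqq = -0.815314; k1 = (-1.250000, 0.641182, 0.000000, 0.335187)
  k2: at (p, q) = (-0.343750, -0.452321), (dp/dtau, dq/dtau) = (-1.250000, 0.649562); Gamma_ppp = 0.000000, Gamma_ppq = 0.000000, Gamma_pqq = 0.000000, Gamma_qpp = 0.000000, Gamma_qpq = 0.000000, Gamma_qqq = -0.823156; k2 = (-1.250000, 0.649562, 0.000000, 0.347314)
  k3: at (p, q) = (-0.343750, -0.452111), (dp/dtau, dq/dtau) = (-1.250000, 0.649865); Gamma_ppp = 0.000000, Gamma_ppq = 0.000000, Gamma_pqq = 0.000000, Gamma_qpp = 0.000000, Gamma_qpq = 0.000000, Gamma_qqq = -0.823258; k3 = (-1.250000, 0.649865, 0.000000, 0.347682)
  k4: at (p, q) = (-0.375000, -0.435857), (dp/dtau, dq/dtau) = (-1.250000, 0.658566); Gamma_ppp = 0.000000, Gamma_ppq = 0.000000, Gamma_pqq = 0.000000, Gamma_qpp = 0.000000, Gamma_qpq = 0.000000, Gamma_qqq = -0.831261; k4 = (-1.250000, 0.658566, 0.000000, 0.360525)
  Y <- Y + (h/6)(k1 + 2k2 + 2k3 + k4): p = -0.3750, q = -0.4359, dp/dtau = -1.2500, dq/dtau = 0.6586
step 3:
  k1: at (p, q) = (-0.375000, -0.435862), (dp/dtau, dq/dtau) = (-1.250000, 0.658563); Gamma_ppp = 0.000000, Gamma_ppq = 0.000000, Gamma_pqq = 0.000000, Gamma_qpp = 0.000000, Gamma_qpq = 0.000000, Gamma_qqq = -0.831258; k1 = (-1.250000, 0.658563, 0.000000, 0.360521)
  k2: at (p, q) = (-0.406250, -0.419398), (dp/dtau, dq/dtau) = (-1.250000, 0.667576); Gamma_ppp = 0.000000, Gamma_ppq = 0.000000, Gamma_pqq = 0.000000, Gamma_qpp = 0.000000, Gamma_qpq = 0.000000, Gamma_qqq = -0.839409; k2 = (-1.250000, 0.667576, 0.000000, 0.374089)
  k3: at (p, q) = (-0.406250, -0.419172), (dp/dtau, dq/dtau) = (-1.250000, 0.667915); Gamma_ppp = 0.000000, Gamma_ppq = 0.000000, Gamma_pqq = 0.000000, Gamma_qpp = 0.000000, Gamma_qpq = 0.000000, Gamma_qqq = -0.839520; k3 = (-1.250000, 0.667915, 0.000000, 0.374519)
  k4: at (p, q) = (-0.437500, -0.402466), (dp/dtau, dq/dtau) = (-1.250000, 0.677289); Gamma_ppp = 0.000000, Gamma_ppq = 0.000000, Gamma_pqq = 0.000000, Gamma_qpp = 0.000000, Gamma_qpq = 0.000000, Gamma_qqq = -0.847828; k4 = (-1.250000, 0.677289, 0.000000, 0.388916)
  Y <- Y + (h/6)(k1 + 2k2 + 2k3 + k4): p = -0.4375, q = -0.4025, dp/dtau = -1.2500, dq/dtau = 0.6773

Answer: p = -0.4375, q = -0.4025, dp/dtau = -1.2500, dq/dtau = 0.6773
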